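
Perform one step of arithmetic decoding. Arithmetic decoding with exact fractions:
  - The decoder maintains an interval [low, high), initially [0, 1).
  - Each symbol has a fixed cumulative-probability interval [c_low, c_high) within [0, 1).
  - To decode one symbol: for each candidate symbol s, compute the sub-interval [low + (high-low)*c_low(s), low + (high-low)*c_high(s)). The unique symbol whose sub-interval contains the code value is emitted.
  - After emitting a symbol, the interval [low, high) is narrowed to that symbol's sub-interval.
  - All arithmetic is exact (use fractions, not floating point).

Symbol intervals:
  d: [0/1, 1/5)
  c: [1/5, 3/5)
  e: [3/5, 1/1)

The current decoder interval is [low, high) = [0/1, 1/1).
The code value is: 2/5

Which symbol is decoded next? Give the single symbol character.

Answer: c

Derivation:
Interval width = high − low = 1/1 − 0/1 = 1/1
Scaled code = (code − low) / width = (2/5 − 0/1) / 1/1 = 2/5
  d: [0/1, 1/5) 
  c: [1/5, 3/5) ← scaled code falls here ✓
  e: [3/5, 1/1) 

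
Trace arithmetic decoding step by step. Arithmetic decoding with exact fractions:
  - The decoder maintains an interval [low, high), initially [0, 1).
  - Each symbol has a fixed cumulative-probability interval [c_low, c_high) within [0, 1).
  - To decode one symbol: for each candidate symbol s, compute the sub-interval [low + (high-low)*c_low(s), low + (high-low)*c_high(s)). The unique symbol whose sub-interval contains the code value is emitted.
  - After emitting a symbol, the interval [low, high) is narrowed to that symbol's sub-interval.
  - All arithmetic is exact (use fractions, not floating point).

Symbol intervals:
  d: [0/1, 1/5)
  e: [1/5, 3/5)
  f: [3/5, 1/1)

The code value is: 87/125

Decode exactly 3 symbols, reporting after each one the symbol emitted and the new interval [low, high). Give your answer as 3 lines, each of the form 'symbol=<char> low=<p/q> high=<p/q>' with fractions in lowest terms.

Answer: symbol=f low=3/5 high=1/1
symbol=e low=17/25 high=21/25
symbol=d low=17/25 high=89/125

Derivation:
Step 1: interval [0/1, 1/1), width = 1/1 - 0/1 = 1/1
  'd': [0/1 + 1/1*0/1, 0/1 + 1/1*1/5) = [0/1, 1/5)
  'e': [0/1 + 1/1*1/5, 0/1 + 1/1*3/5) = [1/5, 3/5)
  'f': [0/1 + 1/1*3/5, 0/1 + 1/1*1/1) = [3/5, 1/1) <- contains code 87/125
  emit 'f', narrow to [3/5, 1/1)
Step 2: interval [3/5, 1/1), width = 1/1 - 3/5 = 2/5
  'd': [3/5 + 2/5*0/1, 3/5 + 2/5*1/5) = [3/5, 17/25)
  'e': [3/5 + 2/5*1/5, 3/5 + 2/5*3/5) = [17/25, 21/25) <- contains code 87/125
  'f': [3/5 + 2/5*3/5, 3/5 + 2/5*1/1) = [21/25, 1/1)
  emit 'e', narrow to [17/25, 21/25)
Step 3: interval [17/25, 21/25), width = 21/25 - 17/25 = 4/25
  'd': [17/25 + 4/25*0/1, 17/25 + 4/25*1/5) = [17/25, 89/125) <- contains code 87/125
  'e': [17/25 + 4/25*1/5, 17/25 + 4/25*3/5) = [89/125, 97/125)
  'f': [17/25 + 4/25*3/5, 17/25 + 4/25*1/1) = [97/125, 21/25)
  emit 'd', narrow to [17/25, 89/125)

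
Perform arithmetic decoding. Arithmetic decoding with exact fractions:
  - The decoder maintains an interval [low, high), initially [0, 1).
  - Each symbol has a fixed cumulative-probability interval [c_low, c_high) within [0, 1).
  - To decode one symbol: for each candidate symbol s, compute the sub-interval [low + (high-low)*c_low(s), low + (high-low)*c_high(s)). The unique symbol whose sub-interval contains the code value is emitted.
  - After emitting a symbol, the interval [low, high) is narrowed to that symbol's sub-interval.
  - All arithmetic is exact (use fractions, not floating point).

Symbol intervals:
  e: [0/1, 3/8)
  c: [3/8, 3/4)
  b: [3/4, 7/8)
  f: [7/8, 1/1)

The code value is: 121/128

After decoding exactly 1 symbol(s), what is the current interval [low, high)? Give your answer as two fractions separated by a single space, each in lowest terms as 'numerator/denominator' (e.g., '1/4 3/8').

Step 1: interval [0/1, 1/1), width = 1/1 - 0/1 = 1/1
  'e': [0/1 + 1/1*0/1, 0/1 + 1/1*3/8) = [0/1, 3/8)
  'c': [0/1 + 1/1*3/8, 0/1 + 1/1*3/4) = [3/8, 3/4)
  'b': [0/1 + 1/1*3/4, 0/1 + 1/1*7/8) = [3/4, 7/8)
  'f': [0/1 + 1/1*7/8, 0/1 + 1/1*1/1) = [7/8, 1/1) <- contains code 121/128
  emit 'f', narrow to [7/8, 1/1)

Answer: 7/8 1/1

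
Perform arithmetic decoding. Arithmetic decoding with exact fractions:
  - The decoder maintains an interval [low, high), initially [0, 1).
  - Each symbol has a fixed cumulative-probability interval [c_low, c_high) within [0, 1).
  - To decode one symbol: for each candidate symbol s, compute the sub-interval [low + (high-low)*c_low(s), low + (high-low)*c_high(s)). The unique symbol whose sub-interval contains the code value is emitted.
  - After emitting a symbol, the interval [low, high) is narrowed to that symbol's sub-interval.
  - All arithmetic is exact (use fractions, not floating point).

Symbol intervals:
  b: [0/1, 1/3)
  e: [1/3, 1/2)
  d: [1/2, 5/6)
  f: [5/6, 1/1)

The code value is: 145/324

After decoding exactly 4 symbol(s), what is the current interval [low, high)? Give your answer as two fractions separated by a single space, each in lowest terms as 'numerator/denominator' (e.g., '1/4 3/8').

Step 1: interval [0/1, 1/1), width = 1/1 - 0/1 = 1/1
  'b': [0/1 + 1/1*0/1, 0/1 + 1/1*1/3) = [0/1, 1/3)
  'e': [0/1 + 1/1*1/3, 0/1 + 1/1*1/2) = [1/3, 1/2) <- contains code 145/324
  'd': [0/1 + 1/1*1/2, 0/1 + 1/1*5/6) = [1/2, 5/6)
  'f': [0/1 + 1/1*5/6, 0/1 + 1/1*1/1) = [5/6, 1/1)
  emit 'e', narrow to [1/3, 1/2)
Step 2: interval [1/3, 1/2), width = 1/2 - 1/3 = 1/6
  'b': [1/3 + 1/6*0/1, 1/3 + 1/6*1/3) = [1/3, 7/18)
  'e': [1/3 + 1/6*1/3, 1/3 + 1/6*1/2) = [7/18, 5/12)
  'd': [1/3 + 1/6*1/2, 1/3 + 1/6*5/6) = [5/12, 17/36) <- contains code 145/324
  'f': [1/3 + 1/6*5/6, 1/3 + 1/6*1/1) = [17/36, 1/2)
  emit 'd', narrow to [5/12, 17/36)
Step 3: interval [5/12, 17/36), width = 17/36 - 5/12 = 1/18
  'b': [5/12 + 1/18*0/1, 5/12 + 1/18*1/3) = [5/12, 47/108)
  'e': [5/12 + 1/18*1/3, 5/12 + 1/18*1/2) = [47/108, 4/9)
  'd': [5/12 + 1/18*1/2, 5/12 + 1/18*5/6) = [4/9, 25/54) <- contains code 145/324
  'f': [5/12 + 1/18*5/6, 5/12 + 1/18*1/1) = [25/54, 17/36)
  emit 'd', narrow to [4/9, 25/54)
Step 4: interval [4/9, 25/54), width = 25/54 - 4/9 = 1/54
  'b': [4/9 + 1/54*0/1, 4/9 + 1/54*1/3) = [4/9, 73/162) <- contains code 145/324
  'e': [4/9 + 1/54*1/3, 4/9 + 1/54*1/2) = [73/162, 49/108)
  'd': [4/9 + 1/54*1/2, 4/9 + 1/54*5/6) = [49/108, 149/324)
  'f': [4/9 + 1/54*5/6, 4/9 + 1/54*1/1) = [149/324, 25/54)
  emit 'b', narrow to [4/9, 73/162)

Answer: 4/9 73/162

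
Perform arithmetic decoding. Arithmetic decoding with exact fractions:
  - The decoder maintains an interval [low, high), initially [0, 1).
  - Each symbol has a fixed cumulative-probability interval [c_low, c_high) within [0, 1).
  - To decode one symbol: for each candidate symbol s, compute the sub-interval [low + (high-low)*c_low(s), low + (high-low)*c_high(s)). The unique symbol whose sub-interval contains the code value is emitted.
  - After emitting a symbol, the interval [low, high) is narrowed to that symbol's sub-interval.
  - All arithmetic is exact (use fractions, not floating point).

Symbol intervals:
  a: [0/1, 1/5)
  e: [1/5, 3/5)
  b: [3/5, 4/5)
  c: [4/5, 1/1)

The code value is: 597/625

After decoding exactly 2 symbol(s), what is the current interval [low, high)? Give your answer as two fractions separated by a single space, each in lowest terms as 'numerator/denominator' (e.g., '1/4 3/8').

Answer: 23/25 24/25

Derivation:
Step 1: interval [0/1, 1/1), width = 1/1 - 0/1 = 1/1
  'a': [0/1 + 1/1*0/1, 0/1 + 1/1*1/5) = [0/1, 1/5)
  'e': [0/1 + 1/1*1/5, 0/1 + 1/1*3/5) = [1/5, 3/5)
  'b': [0/1 + 1/1*3/5, 0/1 + 1/1*4/5) = [3/5, 4/5)
  'c': [0/1 + 1/1*4/5, 0/1 + 1/1*1/1) = [4/5, 1/1) <- contains code 597/625
  emit 'c', narrow to [4/5, 1/1)
Step 2: interval [4/5, 1/1), width = 1/1 - 4/5 = 1/5
  'a': [4/5 + 1/5*0/1, 4/5 + 1/5*1/5) = [4/5, 21/25)
  'e': [4/5 + 1/5*1/5, 4/5 + 1/5*3/5) = [21/25, 23/25)
  'b': [4/5 + 1/5*3/5, 4/5 + 1/5*4/5) = [23/25, 24/25) <- contains code 597/625
  'c': [4/5 + 1/5*4/5, 4/5 + 1/5*1/1) = [24/25, 1/1)
  emit 'b', narrow to [23/25, 24/25)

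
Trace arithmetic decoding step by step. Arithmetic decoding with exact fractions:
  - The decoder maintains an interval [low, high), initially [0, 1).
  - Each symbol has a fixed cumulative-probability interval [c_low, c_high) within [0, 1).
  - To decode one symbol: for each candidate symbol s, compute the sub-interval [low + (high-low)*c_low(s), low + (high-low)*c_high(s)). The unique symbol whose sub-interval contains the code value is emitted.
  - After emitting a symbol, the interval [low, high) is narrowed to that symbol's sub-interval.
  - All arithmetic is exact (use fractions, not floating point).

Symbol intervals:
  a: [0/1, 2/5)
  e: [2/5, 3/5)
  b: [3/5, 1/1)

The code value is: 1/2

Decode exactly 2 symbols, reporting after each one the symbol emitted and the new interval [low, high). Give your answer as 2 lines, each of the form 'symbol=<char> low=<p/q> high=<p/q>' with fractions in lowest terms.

Step 1: interval [0/1, 1/1), width = 1/1 - 0/1 = 1/1
  'a': [0/1 + 1/1*0/1, 0/1 + 1/1*2/5) = [0/1, 2/5)
  'e': [0/1 + 1/1*2/5, 0/1 + 1/1*3/5) = [2/5, 3/5) <- contains code 1/2
  'b': [0/1 + 1/1*3/5, 0/1 + 1/1*1/1) = [3/5, 1/1)
  emit 'e', narrow to [2/5, 3/5)
Step 2: interval [2/5, 3/5), width = 3/5 - 2/5 = 1/5
  'a': [2/5 + 1/5*0/1, 2/5 + 1/5*2/5) = [2/5, 12/25)
  'e': [2/5 + 1/5*2/5, 2/5 + 1/5*3/5) = [12/25, 13/25) <- contains code 1/2
  'b': [2/5 + 1/5*3/5, 2/5 + 1/5*1/1) = [13/25, 3/5)
  emit 'e', narrow to [12/25, 13/25)

Answer: symbol=e low=2/5 high=3/5
symbol=e low=12/25 high=13/25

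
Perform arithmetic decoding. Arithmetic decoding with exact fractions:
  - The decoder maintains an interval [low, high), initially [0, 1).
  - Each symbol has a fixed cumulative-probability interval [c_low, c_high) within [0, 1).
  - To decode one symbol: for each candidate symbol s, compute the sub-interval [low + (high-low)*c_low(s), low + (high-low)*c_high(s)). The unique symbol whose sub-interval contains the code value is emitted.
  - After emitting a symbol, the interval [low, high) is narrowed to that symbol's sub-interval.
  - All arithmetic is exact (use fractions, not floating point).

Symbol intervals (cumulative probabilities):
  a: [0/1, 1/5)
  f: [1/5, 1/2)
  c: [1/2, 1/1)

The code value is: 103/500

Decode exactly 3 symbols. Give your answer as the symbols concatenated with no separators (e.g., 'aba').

Answer: faa

Derivation:
Step 1: interval [0/1, 1/1), width = 1/1 - 0/1 = 1/1
  'a': [0/1 + 1/1*0/1, 0/1 + 1/1*1/5) = [0/1, 1/5)
  'f': [0/1 + 1/1*1/5, 0/1 + 1/1*1/2) = [1/5, 1/2) <- contains code 103/500
  'c': [0/1 + 1/1*1/2, 0/1 + 1/1*1/1) = [1/2, 1/1)
  emit 'f', narrow to [1/5, 1/2)
Step 2: interval [1/5, 1/2), width = 1/2 - 1/5 = 3/10
  'a': [1/5 + 3/10*0/1, 1/5 + 3/10*1/5) = [1/5, 13/50) <- contains code 103/500
  'f': [1/5 + 3/10*1/5, 1/5 + 3/10*1/2) = [13/50, 7/20)
  'c': [1/5 + 3/10*1/2, 1/5 + 3/10*1/1) = [7/20, 1/2)
  emit 'a', narrow to [1/5, 13/50)
Step 3: interval [1/5, 13/50), width = 13/50 - 1/5 = 3/50
  'a': [1/5 + 3/50*0/1, 1/5 + 3/50*1/5) = [1/5, 53/250) <- contains code 103/500
  'f': [1/5 + 3/50*1/5, 1/5 + 3/50*1/2) = [53/250, 23/100)
  'c': [1/5 + 3/50*1/2, 1/5 + 3/50*1/1) = [23/100, 13/50)
  emit 'a', narrow to [1/5, 53/250)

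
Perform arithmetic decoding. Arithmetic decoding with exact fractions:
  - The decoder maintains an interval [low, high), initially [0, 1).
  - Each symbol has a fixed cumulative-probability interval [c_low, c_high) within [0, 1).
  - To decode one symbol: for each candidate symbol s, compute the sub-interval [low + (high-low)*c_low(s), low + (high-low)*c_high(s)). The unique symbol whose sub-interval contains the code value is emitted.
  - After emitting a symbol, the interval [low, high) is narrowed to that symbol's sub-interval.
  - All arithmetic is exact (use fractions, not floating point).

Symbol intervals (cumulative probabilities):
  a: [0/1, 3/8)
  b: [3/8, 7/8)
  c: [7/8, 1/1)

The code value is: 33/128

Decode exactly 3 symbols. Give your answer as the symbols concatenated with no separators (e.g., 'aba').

Step 1: interval [0/1, 1/1), width = 1/1 - 0/1 = 1/1
  'a': [0/1 + 1/1*0/1, 0/1 + 1/1*3/8) = [0/1, 3/8) <- contains code 33/128
  'b': [0/1 + 1/1*3/8, 0/1 + 1/1*7/8) = [3/8, 7/8)
  'c': [0/1 + 1/1*7/8, 0/1 + 1/1*1/1) = [7/8, 1/1)
  emit 'a', narrow to [0/1, 3/8)
Step 2: interval [0/1, 3/8), width = 3/8 - 0/1 = 3/8
  'a': [0/1 + 3/8*0/1, 0/1 + 3/8*3/8) = [0/1, 9/64)
  'b': [0/1 + 3/8*3/8, 0/1 + 3/8*7/8) = [9/64, 21/64) <- contains code 33/128
  'c': [0/1 + 3/8*7/8, 0/1 + 3/8*1/1) = [21/64, 3/8)
  emit 'b', narrow to [9/64, 21/64)
Step 3: interval [9/64, 21/64), width = 21/64 - 9/64 = 3/16
  'a': [9/64 + 3/16*0/1, 9/64 + 3/16*3/8) = [9/64, 27/128)
  'b': [9/64 + 3/16*3/8, 9/64 + 3/16*7/8) = [27/128, 39/128) <- contains code 33/128
  'c': [9/64 + 3/16*7/8, 9/64 + 3/16*1/1) = [39/128, 21/64)
  emit 'b', narrow to [27/128, 39/128)

Answer: abb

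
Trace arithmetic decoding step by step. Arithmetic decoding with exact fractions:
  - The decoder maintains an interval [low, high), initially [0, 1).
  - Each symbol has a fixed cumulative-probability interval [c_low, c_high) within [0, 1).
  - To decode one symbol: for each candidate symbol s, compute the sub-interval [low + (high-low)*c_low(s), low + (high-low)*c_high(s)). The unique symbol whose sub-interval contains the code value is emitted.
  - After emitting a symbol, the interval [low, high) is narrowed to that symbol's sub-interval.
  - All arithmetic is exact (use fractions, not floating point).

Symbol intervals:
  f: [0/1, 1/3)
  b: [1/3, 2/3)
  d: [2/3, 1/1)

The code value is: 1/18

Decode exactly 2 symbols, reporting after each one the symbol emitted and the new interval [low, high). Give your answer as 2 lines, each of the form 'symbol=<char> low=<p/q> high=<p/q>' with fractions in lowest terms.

Step 1: interval [0/1, 1/1), width = 1/1 - 0/1 = 1/1
  'f': [0/1 + 1/1*0/1, 0/1 + 1/1*1/3) = [0/1, 1/3) <- contains code 1/18
  'b': [0/1 + 1/1*1/3, 0/1 + 1/1*2/3) = [1/3, 2/3)
  'd': [0/1 + 1/1*2/3, 0/1 + 1/1*1/1) = [2/3, 1/1)
  emit 'f', narrow to [0/1, 1/3)
Step 2: interval [0/1, 1/3), width = 1/3 - 0/1 = 1/3
  'f': [0/1 + 1/3*0/1, 0/1 + 1/3*1/3) = [0/1, 1/9) <- contains code 1/18
  'b': [0/1 + 1/3*1/3, 0/1 + 1/3*2/3) = [1/9, 2/9)
  'd': [0/1 + 1/3*2/3, 0/1 + 1/3*1/1) = [2/9, 1/3)
  emit 'f', narrow to [0/1, 1/9)

Answer: symbol=f low=0/1 high=1/3
symbol=f low=0/1 high=1/9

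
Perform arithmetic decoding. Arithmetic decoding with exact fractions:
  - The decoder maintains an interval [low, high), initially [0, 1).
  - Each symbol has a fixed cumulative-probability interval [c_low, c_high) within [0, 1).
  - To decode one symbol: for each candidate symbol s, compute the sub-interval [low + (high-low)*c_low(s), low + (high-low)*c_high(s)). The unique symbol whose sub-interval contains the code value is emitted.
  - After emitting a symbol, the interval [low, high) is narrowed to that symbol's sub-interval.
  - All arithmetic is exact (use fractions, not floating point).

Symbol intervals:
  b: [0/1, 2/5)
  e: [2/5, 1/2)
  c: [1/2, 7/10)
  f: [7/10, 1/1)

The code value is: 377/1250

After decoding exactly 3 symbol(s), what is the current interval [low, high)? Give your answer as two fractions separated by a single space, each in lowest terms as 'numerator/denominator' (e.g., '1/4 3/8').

Step 1: interval [0/1, 1/1), width = 1/1 - 0/1 = 1/1
  'b': [0/1 + 1/1*0/1, 0/1 + 1/1*2/5) = [0/1, 2/5) <- contains code 377/1250
  'e': [0/1 + 1/1*2/5, 0/1 + 1/1*1/2) = [2/5, 1/2)
  'c': [0/1 + 1/1*1/2, 0/1 + 1/1*7/10) = [1/2, 7/10)
  'f': [0/1 + 1/1*7/10, 0/1 + 1/1*1/1) = [7/10, 1/1)
  emit 'b', narrow to [0/1, 2/5)
Step 2: interval [0/1, 2/5), width = 2/5 - 0/1 = 2/5
  'b': [0/1 + 2/5*0/1, 0/1 + 2/5*2/5) = [0/1, 4/25)
  'e': [0/1 + 2/5*2/5, 0/1 + 2/5*1/2) = [4/25, 1/5)
  'c': [0/1 + 2/5*1/2, 0/1 + 2/5*7/10) = [1/5, 7/25)
  'f': [0/1 + 2/5*7/10, 0/1 + 2/5*1/1) = [7/25, 2/5) <- contains code 377/1250
  emit 'f', narrow to [7/25, 2/5)
Step 3: interval [7/25, 2/5), width = 2/5 - 7/25 = 3/25
  'b': [7/25 + 3/25*0/1, 7/25 + 3/25*2/5) = [7/25, 41/125) <- contains code 377/1250
  'e': [7/25 + 3/25*2/5, 7/25 + 3/25*1/2) = [41/125, 17/50)
  'c': [7/25 + 3/25*1/2, 7/25 + 3/25*7/10) = [17/50, 91/250)
  'f': [7/25 + 3/25*7/10, 7/25 + 3/25*1/1) = [91/250, 2/5)
  emit 'b', narrow to [7/25, 41/125)

Answer: 7/25 41/125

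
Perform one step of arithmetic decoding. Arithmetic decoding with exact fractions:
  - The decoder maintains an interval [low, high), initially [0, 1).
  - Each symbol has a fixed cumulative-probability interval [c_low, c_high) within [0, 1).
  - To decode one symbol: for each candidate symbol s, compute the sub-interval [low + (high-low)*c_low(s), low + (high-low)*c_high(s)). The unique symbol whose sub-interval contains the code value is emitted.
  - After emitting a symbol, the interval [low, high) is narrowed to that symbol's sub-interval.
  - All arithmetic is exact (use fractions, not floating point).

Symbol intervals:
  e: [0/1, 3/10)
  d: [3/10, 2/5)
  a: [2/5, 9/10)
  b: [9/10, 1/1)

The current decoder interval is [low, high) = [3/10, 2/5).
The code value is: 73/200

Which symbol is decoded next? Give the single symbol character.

Interval width = high − low = 2/5 − 3/10 = 1/10
Scaled code = (code − low) / width = (73/200 − 3/10) / 1/10 = 13/20
  e: [0/1, 3/10) 
  d: [3/10, 2/5) 
  a: [2/5, 9/10) ← scaled code falls here ✓
  b: [9/10, 1/1) 

Answer: a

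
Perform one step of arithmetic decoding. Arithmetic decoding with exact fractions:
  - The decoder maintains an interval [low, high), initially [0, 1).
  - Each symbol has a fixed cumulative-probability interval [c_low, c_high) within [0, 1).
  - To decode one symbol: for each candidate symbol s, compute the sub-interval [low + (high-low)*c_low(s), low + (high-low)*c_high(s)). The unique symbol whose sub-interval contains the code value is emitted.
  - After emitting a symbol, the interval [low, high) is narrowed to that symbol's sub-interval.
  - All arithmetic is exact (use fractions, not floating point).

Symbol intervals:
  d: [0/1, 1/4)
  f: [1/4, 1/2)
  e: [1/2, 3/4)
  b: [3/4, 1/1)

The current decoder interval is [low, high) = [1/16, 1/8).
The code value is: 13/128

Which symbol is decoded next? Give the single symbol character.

Interval width = high − low = 1/8 − 1/16 = 1/16
Scaled code = (code − low) / width = (13/128 − 1/16) / 1/16 = 5/8
  d: [0/1, 1/4) 
  f: [1/4, 1/2) 
  e: [1/2, 3/4) ← scaled code falls here ✓
  b: [3/4, 1/1) 

Answer: e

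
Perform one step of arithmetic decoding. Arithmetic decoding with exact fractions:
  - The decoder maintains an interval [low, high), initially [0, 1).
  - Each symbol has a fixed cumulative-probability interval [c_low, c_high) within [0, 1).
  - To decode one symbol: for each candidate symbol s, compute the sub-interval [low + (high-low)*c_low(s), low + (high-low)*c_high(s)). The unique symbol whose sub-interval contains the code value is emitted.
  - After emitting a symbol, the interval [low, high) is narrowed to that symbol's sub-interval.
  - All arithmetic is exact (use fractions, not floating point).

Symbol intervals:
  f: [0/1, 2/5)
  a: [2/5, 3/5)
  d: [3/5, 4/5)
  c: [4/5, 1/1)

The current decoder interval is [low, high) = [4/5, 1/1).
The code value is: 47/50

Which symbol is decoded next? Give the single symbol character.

Interval width = high − low = 1/1 − 4/5 = 1/5
Scaled code = (code − low) / width = (47/50 − 4/5) / 1/5 = 7/10
  f: [0/1, 2/5) 
  a: [2/5, 3/5) 
  d: [3/5, 4/5) ← scaled code falls here ✓
  c: [4/5, 1/1) 

Answer: d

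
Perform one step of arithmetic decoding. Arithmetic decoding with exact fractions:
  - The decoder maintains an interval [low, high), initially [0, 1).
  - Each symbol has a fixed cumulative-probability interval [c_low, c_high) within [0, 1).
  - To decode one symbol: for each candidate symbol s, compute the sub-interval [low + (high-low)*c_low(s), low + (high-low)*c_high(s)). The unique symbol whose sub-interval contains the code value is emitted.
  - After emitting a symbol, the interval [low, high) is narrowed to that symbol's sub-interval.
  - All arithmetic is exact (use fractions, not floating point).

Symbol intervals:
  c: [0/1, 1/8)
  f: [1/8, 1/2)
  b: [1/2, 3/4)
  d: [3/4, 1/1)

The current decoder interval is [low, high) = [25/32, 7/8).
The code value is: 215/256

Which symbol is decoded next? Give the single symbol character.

Interval width = high − low = 7/8 − 25/32 = 3/32
Scaled code = (code − low) / width = (215/256 − 25/32) / 3/32 = 5/8
  c: [0/1, 1/8) 
  f: [1/8, 1/2) 
  b: [1/2, 3/4) ← scaled code falls here ✓
  d: [3/4, 1/1) 

Answer: b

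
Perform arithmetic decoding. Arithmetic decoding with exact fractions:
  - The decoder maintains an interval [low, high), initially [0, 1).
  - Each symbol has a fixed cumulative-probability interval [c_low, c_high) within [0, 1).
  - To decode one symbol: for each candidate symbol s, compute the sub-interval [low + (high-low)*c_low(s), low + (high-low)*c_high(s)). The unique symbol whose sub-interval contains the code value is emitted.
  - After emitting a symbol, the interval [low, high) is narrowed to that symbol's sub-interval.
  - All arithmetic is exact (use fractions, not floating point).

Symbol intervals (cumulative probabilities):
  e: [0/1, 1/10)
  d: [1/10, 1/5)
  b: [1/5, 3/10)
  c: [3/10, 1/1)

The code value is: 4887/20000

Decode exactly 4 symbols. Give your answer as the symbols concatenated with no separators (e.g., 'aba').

Answer: bcbe

Derivation:
Step 1: interval [0/1, 1/1), width = 1/1 - 0/1 = 1/1
  'e': [0/1 + 1/1*0/1, 0/1 + 1/1*1/10) = [0/1, 1/10)
  'd': [0/1 + 1/1*1/10, 0/1 + 1/1*1/5) = [1/10, 1/5)
  'b': [0/1 + 1/1*1/5, 0/1 + 1/1*3/10) = [1/5, 3/10) <- contains code 4887/20000
  'c': [0/1 + 1/1*3/10, 0/1 + 1/1*1/1) = [3/10, 1/1)
  emit 'b', narrow to [1/5, 3/10)
Step 2: interval [1/5, 3/10), width = 3/10 - 1/5 = 1/10
  'e': [1/5 + 1/10*0/1, 1/5 + 1/10*1/10) = [1/5, 21/100)
  'd': [1/5 + 1/10*1/10, 1/5 + 1/10*1/5) = [21/100, 11/50)
  'b': [1/5 + 1/10*1/5, 1/5 + 1/10*3/10) = [11/50, 23/100)
  'c': [1/5 + 1/10*3/10, 1/5 + 1/10*1/1) = [23/100, 3/10) <- contains code 4887/20000
  emit 'c', narrow to [23/100, 3/10)
Step 3: interval [23/100, 3/10), width = 3/10 - 23/100 = 7/100
  'e': [23/100 + 7/100*0/1, 23/100 + 7/100*1/10) = [23/100, 237/1000)
  'd': [23/100 + 7/100*1/10, 23/100 + 7/100*1/5) = [237/1000, 61/250)
  'b': [23/100 + 7/100*1/5, 23/100 + 7/100*3/10) = [61/250, 251/1000) <- contains code 4887/20000
  'c': [23/100 + 7/100*3/10, 23/100 + 7/100*1/1) = [251/1000, 3/10)
  emit 'b', narrow to [61/250, 251/1000)
Step 4: interval [61/250, 251/1000), width = 251/1000 - 61/250 = 7/1000
  'e': [61/250 + 7/1000*0/1, 61/250 + 7/1000*1/10) = [61/250, 2447/10000) <- contains code 4887/20000
  'd': [61/250 + 7/1000*1/10, 61/250 + 7/1000*1/5) = [2447/10000, 1227/5000)
  'b': [61/250 + 7/1000*1/5, 61/250 + 7/1000*3/10) = [1227/5000, 2461/10000)
  'c': [61/250 + 7/1000*3/10, 61/250 + 7/1000*1/1) = [2461/10000, 251/1000)
  emit 'e', narrow to [61/250, 2447/10000)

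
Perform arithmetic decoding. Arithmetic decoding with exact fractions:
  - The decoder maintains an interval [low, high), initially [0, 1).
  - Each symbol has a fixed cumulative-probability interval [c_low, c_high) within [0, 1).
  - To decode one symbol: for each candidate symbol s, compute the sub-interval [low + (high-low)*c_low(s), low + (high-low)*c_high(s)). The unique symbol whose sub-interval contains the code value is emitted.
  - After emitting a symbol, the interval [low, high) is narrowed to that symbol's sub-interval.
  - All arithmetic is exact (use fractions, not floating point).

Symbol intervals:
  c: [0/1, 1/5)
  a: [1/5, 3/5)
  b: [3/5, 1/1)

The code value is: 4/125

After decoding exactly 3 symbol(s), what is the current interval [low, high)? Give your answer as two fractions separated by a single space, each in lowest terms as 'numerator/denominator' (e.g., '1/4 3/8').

Answer: 3/125 1/25

Derivation:
Step 1: interval [0/1, 1/1), width = 1/1 - 0/1 = 1/1
  'c': [0/1 + 1/1*0/1, 0/1 + 1/1*1/5) = [0/1, 1/5) <- contains code 4/125
  'a': [0/1 + 1/1*1/5, 0/1 + 1/1*3/5) = [1/5, 3/5)
  'b': [0/1 + 1/1*3/5, 0/1 + 1/1*1/1) = [3/5, 1/1)
  emit 'c', narrow to [0/1, 1/5)
Step 2: interval [0/1, 1/5), width = 1/5 - 0/1 = 1/5
  'c': [0/1 + 1/5*0/1, 0/1 + 1/5*1/5) = [0/1, 1/25) <- contains code 4/125
  'a': [0/1 + 1/5*1/5, 0/1 + 1/5*3/5) = [1/25, 3/25)
  'b': [0/1 + 1/5*3/5, 0/1 + 1/5*1/1) = [3/25, 1/5)
  emit 'c', narrow to [0/1, 1/25)
Step 3: interval [0/1, 1/25), width = 1/25 - 0/1 = 1/25
  'c': [0/1 + 1/25*0/1, 0/1 + 1/25*1/5) = [0/1, 1/125)
  'a': [0/1 + 1/25*1/5, 0/1 + 1/25*3/5) = [1/125, 3/125)
  'b': [0/1 + 1/25*3/5, 0/1 + 1/25*1/1) = [3/125, 1/25) <- contains code 4/125
  emit 'b', narrow to [3/125, 1/25)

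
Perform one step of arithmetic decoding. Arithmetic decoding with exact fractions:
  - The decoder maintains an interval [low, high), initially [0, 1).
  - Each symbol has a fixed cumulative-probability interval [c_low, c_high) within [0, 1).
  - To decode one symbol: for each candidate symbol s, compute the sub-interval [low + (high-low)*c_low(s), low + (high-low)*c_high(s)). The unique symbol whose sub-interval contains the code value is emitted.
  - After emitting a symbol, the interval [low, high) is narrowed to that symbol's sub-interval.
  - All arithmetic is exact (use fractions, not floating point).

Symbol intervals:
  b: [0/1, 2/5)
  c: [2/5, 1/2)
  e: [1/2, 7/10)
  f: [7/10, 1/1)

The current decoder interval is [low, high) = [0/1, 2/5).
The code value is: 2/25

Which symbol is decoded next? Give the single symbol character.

Interval width = high − low = 2/5 − 0/1 = 2/5
Scaled code = (code − low) / width = (2/25 − 0/1) / 2/5 = 1/5
  b: [0/1, 2/5) ← scaled code falls here ✓
  c: [2/5, 1/2) 
  e: [1/2, 7/10) 
  f: [7/10, 1/1) 

Answer: b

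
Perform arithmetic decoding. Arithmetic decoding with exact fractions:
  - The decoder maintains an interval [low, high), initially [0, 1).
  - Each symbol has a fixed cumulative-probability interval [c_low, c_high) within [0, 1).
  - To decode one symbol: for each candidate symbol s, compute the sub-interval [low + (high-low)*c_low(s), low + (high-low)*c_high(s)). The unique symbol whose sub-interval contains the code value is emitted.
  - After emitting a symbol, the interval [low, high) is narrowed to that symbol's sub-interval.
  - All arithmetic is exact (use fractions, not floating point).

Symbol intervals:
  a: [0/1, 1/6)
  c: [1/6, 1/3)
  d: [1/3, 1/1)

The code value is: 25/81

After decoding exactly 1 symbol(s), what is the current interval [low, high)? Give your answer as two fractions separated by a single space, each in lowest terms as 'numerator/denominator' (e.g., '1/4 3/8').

Step 1: interval [0/1, 1/1), width = 1/1 - 0/1 = 1/1
  'a': [0/1 + 1/1*0/1, 0/1 + 1/1*1/6) = [0/1, 1/6)
  'c': [0/1 + 1/1*1/6, 0/1 + 1/1*1/3) = [1/6, 1/3) <- contains code 25/81
  'd': [0/1 + 1/1*1/3, 0/1 + 1/1*1/1) = [1/3, 1/1)
  emit 'c', narrow to [1/6, 1/3)

Answer: 1/6 1/3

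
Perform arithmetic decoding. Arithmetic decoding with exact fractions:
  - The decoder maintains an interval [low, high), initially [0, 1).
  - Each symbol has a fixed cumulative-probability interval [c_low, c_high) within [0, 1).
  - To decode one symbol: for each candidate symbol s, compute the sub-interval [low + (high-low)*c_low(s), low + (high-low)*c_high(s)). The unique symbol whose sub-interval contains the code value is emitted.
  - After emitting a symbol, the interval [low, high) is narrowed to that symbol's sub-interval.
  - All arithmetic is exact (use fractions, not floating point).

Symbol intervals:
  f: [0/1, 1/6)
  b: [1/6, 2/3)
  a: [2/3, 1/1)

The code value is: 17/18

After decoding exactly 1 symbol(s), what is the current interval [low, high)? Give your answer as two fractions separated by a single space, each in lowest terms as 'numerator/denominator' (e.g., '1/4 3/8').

Answer: 2/3 1/1

Derivation:
Step 1: interval [0/1, 1/1), width = 1/1 - 0/1 = 1/1
  'f': [0/1 + 1/1*0/1, 0/1 + 1/1*1/6) = [0/1, 1/6)
  'b': [0/1 + 1/1*1/6, 0/1 + 1/1*2/3) = [1/6, 2/3)
  'a': [0/1 + 1/1*2/3, 0/1 + 1/1*1/1) = [2/3, 1/1) <- contains code 17/18
  emit 'a', narrow to [2/3, 1/1)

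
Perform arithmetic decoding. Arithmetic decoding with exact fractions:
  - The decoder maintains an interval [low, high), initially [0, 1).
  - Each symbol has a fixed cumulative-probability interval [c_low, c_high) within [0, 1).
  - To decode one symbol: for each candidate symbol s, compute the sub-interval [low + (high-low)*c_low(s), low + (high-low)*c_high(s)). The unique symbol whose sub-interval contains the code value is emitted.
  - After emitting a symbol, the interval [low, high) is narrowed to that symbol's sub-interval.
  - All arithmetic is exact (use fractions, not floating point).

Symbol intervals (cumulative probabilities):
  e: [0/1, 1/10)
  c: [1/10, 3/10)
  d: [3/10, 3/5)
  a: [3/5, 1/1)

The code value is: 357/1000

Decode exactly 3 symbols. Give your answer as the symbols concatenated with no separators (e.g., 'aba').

Answer: dcd

Derivation:
Step 1: interval [0/1, 1/1), width = 1/1 - 0/1 = 1/1
  'e': [0/1 + 1/1*0/1, 0/1 + 1/1*1/10) = [0/1, 1/10)
  'c': [0/1 + 1/1*1/10, 0/1 + 1/1*3/10) = [1/10, 3/10)
  'd': [0/1 + 1/1*3/10, 0/1 + 1/1*3/5) = [3/10, 3/5) <- contains code 357/1000
  'a': [0/1 + 1/1*3/5, 0/1 + 1/1*1/1) = [3/5, 1/1)
  emit 'd', narrow to [3/10, 3/5)
Step 2: interval [3/10, 3/5), width = 3/5 - 3/10 = 3/10
  'e': [3/10 + 3/10*0/1, 3/10 + 3/10*1/10) = [3/10, 33/100)
  'c': [3/10 + 3/10*1/10, 3/10 + 3/10*3/10) = [33/100, 39/100) <- contains code 357/1000
  'd': [3/10 + 3/10*3/10, 3/10 + 3/10*3/5) = [39/100, 12/25)
  'a': [3/10 + 3/10*3/5, 3/10 + 3/10*1/1) = [12/25, 3/5)
  emit 'c', narrow to [33/100, 39/100)
Step 3: interval [33/100, 39/100), width = 39/100 - 33/100 = 3/50
  'e': [33/100 + 3/50*0/1, 33/100 + 3/50*1/10) = [33/100, 42/125)
  'c': [33/100 + 3/50*1/10, 33/100 + 3/50*3/10) = [42/125, 87/250)
  'd': [33/100 + 3/50*3/10, 33/100 + 3/50*3/5) = [87/250, 183/500) <- contains code 357/1000
  'a': [33/100 + 3/50*3/5, 33/100 + 3/50*1/1) = [183/500, 39/100)
  emit 'd', narrow to [87/250, 183/500)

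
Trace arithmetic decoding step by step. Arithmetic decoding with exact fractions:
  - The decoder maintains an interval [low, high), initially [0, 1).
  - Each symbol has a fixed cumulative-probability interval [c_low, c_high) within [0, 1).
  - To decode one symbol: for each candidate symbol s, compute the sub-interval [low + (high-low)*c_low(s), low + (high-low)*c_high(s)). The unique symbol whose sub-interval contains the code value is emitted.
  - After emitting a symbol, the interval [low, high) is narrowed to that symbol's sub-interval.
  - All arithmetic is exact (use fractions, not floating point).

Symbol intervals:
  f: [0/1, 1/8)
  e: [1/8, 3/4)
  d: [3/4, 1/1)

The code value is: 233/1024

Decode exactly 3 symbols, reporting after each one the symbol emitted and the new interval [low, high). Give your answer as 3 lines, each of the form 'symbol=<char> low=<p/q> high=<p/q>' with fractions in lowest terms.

Answer: symbol=e low=1/8 high=3/4
symbol=e low=13/64 high=19/32
symbol=f low=13/64 high=129/512

Derivation:
Step 1: interval [0/1, 1/1), width = 1/1 - 0/1 = 1/1
  'f': [0/1 + 1/1*0/1, 0/1 + 1/1*1/8) = [0/1, 1/8)
  'e': [0/1 + 1/1*1/8, 0/1 + 1/1*3/4) = [1/8, 3/4) <- contains code 233/1024
  'd': [0/1 + 1/1*3/4, 0/1 + 1/1*1/1) = [3/4, 1/1)
  emit 'e', narrow to [1/8, 3/4)
Step 2: interval [1/8, 3/4), width = 3/4 - 1/8 = 5/8
  'f': [1/8 + 5/8*0/1, 1/8 + 5/8*1/8) = [1/8, 13/64)
  'e': [1/8 + 5/8*1/8, 1/8 + 5/8*3/4) = [13/64, 19/32) <- contains code 233/1024
  'd': [1/8 + 5/8*3/4, 1/8 + 5/8*1/1) = [19/32, 3/4)
  emit 'e', narrow to [13/64, 19/32)
Step 3: interval [13/64, 19/32), width = 19/32 - 13/64 = 25/64
  'f': [13/64 + 25/64*0/1, 13/64 + 25/64*1/8) = [13/64, 129/512) <- contains code 233/1024
  'e': [13/64 + 25/64*1/8, 13/64 + 25/64*3/4) = [129/512, 127/256)
  'd': [13/64 + 25/64*3/4, 13/64 + 25/64*1/1) = [127/256, 19/32)
  emit 'f', narrow to [13/64, 129/512)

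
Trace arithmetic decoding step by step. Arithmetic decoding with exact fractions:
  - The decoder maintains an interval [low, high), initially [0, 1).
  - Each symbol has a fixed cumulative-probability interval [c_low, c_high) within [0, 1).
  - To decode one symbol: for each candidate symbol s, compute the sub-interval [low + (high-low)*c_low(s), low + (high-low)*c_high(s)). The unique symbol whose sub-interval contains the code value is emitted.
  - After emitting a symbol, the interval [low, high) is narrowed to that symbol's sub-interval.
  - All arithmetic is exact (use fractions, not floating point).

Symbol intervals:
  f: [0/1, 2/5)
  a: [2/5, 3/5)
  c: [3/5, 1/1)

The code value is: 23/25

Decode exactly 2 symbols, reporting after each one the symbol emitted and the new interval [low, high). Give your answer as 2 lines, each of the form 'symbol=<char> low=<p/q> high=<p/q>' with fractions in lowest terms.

Answer: symbol=c low=3/5 high=1/1
symbol=c low=21/25 high=1/1

Derivation:
Step 1: interval [0/1, 1/1), width = 1/1 - 0/1 = 1/1
  'f': [0/1 + 1/1*0/1, 0/1 + 1/1*2/5) = [0/1, 2/5)
  'a': [0/1 + 1/1*2/5, 0/1 + 1/1*3/5) = [2/5, 3/5)
  'c': [0/1 + 1/1*3/5, 0/1 + 1/1*1/1) = [3/5, 1/1) <- contains code 23/25
  emit 'c', narrow to [3/5, 1/1)
Step 2: interval [3/5, 1/1), width = 1/1 - 3/5 = 2/5
  'f': [3/5 + 2/5*0/1, 3/5 + 2/5*2/5) = [3/5, 19/25)
  'a': [3/5 + 2/5*2/5, 3/5 + 2/5*3/5) = [19/25, 21/25)
  'c': [3/5 + 2/5*3/5, 3/5 + 2/5*1/1) = [21/25, 1/1) <- contains code 23/25
  emit 'c', narrow to [21/25, 1/1)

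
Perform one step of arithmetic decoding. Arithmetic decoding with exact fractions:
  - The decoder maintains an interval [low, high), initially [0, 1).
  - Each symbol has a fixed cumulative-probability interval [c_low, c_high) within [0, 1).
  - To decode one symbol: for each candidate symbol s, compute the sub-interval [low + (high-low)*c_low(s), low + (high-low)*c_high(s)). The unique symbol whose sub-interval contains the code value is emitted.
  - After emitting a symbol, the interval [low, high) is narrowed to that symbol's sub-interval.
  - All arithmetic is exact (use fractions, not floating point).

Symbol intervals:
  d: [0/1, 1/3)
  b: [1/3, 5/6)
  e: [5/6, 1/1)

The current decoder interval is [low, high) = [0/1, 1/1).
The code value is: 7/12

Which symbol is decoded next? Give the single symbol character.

Answer: b

Derivation:
Interval width = high − low = 1/1 − 0/1 = 1/1
Scaled code = (code − low) / width = (7/12 − 0/1) / 1/1 = 7/12
  d: [0/1, 1/3) 
  b: [1/3, 5/6) ← scaled code falls here ✓
  e: [5/6, 1/1) 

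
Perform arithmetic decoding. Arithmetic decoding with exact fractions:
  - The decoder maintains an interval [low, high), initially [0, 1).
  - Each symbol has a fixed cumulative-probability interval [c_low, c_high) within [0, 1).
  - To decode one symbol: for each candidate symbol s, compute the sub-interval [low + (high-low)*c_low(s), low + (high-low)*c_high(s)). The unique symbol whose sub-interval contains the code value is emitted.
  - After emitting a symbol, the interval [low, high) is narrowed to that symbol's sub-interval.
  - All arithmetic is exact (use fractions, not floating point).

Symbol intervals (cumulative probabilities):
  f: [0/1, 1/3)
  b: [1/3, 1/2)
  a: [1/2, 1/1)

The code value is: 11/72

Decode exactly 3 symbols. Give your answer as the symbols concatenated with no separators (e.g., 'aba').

Answer: fba

Derivation:
Step 1: interval [0/1, 1/1), width = 1/1 - 0/1 = 1/1
  'f': [0/1 + 1/1*0/1, 0/1 + 1/1*1/3) = [0/1, 1/3) <- contains code 11/72
  'b': [0/1 + 1/1*1/3, 0/1 + 1/1*1/2) = [1/3, 1/2)
  'a': [0/1 + 1/1*1/2, 0/1 + 1/1*1/1) = [1/2, 1/1)
  emit 'f', narrow to [0/1, 1/3)
Step 2: interval [0/1, 1/3), width = 1/3 - 0/1 = 1/3
  'f': [0/1 + 1/3*0/1, 0/1 + 1/3*1/3) = [0/1, 1/9)
  'b': [0/1 + 1/3*1/3, 0/1 + 1/3*1/2) = [1/9, 1/6) <- contains code 11/72
  'a': [0/1 + 1/3*1/2, 0/1 + 1/3*1/1) = [1/6, 1/3)
  emit 'b', narrow to [1/9, 1/6)
Step 3: interval [1/9, 1/6), width = 1/6 - 1/9 = 1/18
  'f': [1/9 + 1/18*0/1, 1/9 + 1/18*1/3) = [1/9, 7/54)
  'b': [1/9 + 1/18*1/3, 1/9 + 1/18*1/2) = [7/54, 5/36)
  'a': [1/9 + 1/18*1/2, 1/9 + 1/18*1/1) = [5/36, 1/6) <- contains code 11/72
  emit 'a', narrow to [5/36, 1/6)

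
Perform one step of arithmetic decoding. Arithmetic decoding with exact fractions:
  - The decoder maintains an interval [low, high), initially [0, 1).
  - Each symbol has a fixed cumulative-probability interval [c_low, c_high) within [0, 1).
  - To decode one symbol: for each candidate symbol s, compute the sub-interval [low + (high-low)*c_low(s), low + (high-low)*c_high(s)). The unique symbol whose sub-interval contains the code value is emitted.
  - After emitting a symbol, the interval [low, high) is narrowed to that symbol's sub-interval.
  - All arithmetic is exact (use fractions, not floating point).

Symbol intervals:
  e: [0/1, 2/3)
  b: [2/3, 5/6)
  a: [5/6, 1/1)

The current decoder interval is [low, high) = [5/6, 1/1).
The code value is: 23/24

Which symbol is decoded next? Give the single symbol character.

Answer: b

Derivation:
Interval width = high − low = 1/1 − 5/6 = 1/6
Scaled code = (code − low) / width = (23/24 − 5/6) / 1/6 = 3/4
  e: [0/1, 2/3) 
  b: [2/3, 5/6) ← scaled code falls here ✓
  a: [5/6, 1/1) 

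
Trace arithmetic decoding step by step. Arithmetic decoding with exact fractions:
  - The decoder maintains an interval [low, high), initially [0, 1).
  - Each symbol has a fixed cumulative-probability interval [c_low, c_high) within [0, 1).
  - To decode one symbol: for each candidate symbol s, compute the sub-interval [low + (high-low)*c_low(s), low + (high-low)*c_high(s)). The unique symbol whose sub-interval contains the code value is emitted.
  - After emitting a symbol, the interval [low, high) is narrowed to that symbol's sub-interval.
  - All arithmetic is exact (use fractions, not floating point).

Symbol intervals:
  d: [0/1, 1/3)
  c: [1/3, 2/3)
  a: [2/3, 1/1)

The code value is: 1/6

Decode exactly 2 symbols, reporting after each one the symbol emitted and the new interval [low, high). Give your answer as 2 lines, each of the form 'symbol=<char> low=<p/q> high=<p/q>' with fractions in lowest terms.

Answer: symbol=d low=0/1 high=1/3
symbol=c low=1/9 high=2/9

Derivation:
Step 1: interval [0/1, 1/1), width = 1/1 - 0/1 = 1/1
  'd': [0/1 + 1/1*0/1, 0/1 + 1/1*1/3) = [0/1, 1/3) <- contains code 1/6
  'c': [0/1 + 1/1*1/3, 0/1 + 1/1*2/3) = [1/3, 2/3)
  'a': [0/1 + 1/1*2/3, 0/1 + 1/1*1/1) = [2/3, 1/1)
  emit 'd', narrow to [0/1, 1/3)
Step 2: interval [0/1, 1/3), width = 1/3 - 0/1 = 1/3
  'd': [0/1 + 1/3*0/1, 0/1 + 1/3*1/3) = [0/1, 1/9)
  'c': [0/1 + 1/3*1/3, 0/1 + 1/3*2/3) = [1/9, 2/9) <- contains code 1/6
  'a': [0/1 + 1/3*2/3, 0/1 + 1/3*1/1) = [2/9, 1/3)
  emit 'c', narrow to [1/9, 2/9)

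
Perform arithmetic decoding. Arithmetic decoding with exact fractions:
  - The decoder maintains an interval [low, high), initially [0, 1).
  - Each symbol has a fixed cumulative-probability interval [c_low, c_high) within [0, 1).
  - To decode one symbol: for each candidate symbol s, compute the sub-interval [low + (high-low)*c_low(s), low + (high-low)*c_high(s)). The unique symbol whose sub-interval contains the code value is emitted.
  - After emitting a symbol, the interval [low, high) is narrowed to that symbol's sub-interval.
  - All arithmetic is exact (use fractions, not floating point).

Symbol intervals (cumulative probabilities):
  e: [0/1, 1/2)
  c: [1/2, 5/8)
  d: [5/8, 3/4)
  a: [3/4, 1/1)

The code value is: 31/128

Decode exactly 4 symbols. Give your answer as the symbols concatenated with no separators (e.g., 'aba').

Step 1: interval [0/1, 1/1), width = 1/1 - 0/1 = 1/1
  'e': [0/1 + 1/1*0/1, 0/1 + 1/1*1/2) = [0/1, 1/2) <- contains code 31/128
  'c': [0/1 + 1/1*1/2, 0/1 + 1/1*5/8) = [1/2, 5/8)
  'd': [0/1 + 1/1*5/8, 0/1 + 1/1*3/4) = [5/8, 3/4)
  'a': [0/1 + 1/1*3/4, 0/1 + 1/1*1/1) = [3/4, 1/1)
  emit 'e', narrow to [0/1, 1/2)
Step 2: interval [0/1, 1/2), width = 1/2 - 0/1 = 1/2
  'e': [0/1 + 1/2*0/1, 0/1 + 1/2*1/2) = [0/1, 1/4) <- contains code 31/128
  'c': [0/1 + 1/2*1/2, 0/1 + 1/2*5/8) = [1/4, 5/16)
  'd': [0/1 + 1/2*5/8, 0/1 + 1/2*3/4) = [5/16, 3/8)
  'a': [0/1 + 1/2*3/4, 0/1 + 1/2*1/1) = [3/8, 1/2)
  emit 'e', narrow to [0/1, 1/4)
Step 3: interval [0/1, 1/4), width = 1/4 - 0/1 = 1/4
  'e': [0/1 + 1/4*0/1, 0/1 + 1/4*1/2) = [0/1, 1/8)
  'c': [0/1 + 1/4*1/2, 0/1 + 1/4*5/8) = [1/8, 5/32)
  'd': [0/1 + 1/4*5/8, 0/1 + 1/4*3/4) = [5/32, 3/16)
  'a': [0/1 + 1/4*3/4, 0/1 + 1/4*1/1) = [3/16, 1/4) <- contains code 31/128
  emit 'a', narrow to [3/16, 1/4)
Step 4: interval [3/16, 1/4), width = 1/4 - 3/16 = 1/16
  'e': [3/16 + 1/16*0/1, 3/16 + 1/16*1/2) = [3/16, 7/32)
  'c': [3/16 + 1/16*1/2, 3/16 + 1/16*5/8) = [7/32, 29/128)
  'd': [3/16 + 1/16*5/8, 3/16 + 1/16*3/4) = [29/128, 15/64)
  'a': [3/16 + 1/16*3/4, 3/16 + 1/16*1/1) = [15/64, 1/4) <- contains code 31/128
  emit 'a', narrow to [15/64, 1/4)

Answer: eeaa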